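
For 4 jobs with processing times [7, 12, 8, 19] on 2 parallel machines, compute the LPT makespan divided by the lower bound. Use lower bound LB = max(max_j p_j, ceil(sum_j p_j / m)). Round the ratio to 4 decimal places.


LPT order: [19, 12, 8, 7]
Machine loads after assignment: [26, 20]
LPT makespan = 26
Lower bound = max(max_job, ceil(total/2)) = max(19, 23) = 23
Ratio = 26 / 23 = 1.1304

1.1304


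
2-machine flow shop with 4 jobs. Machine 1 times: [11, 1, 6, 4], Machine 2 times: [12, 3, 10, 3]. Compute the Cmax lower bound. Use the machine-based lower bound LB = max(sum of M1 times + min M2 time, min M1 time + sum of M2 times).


LB1 = sum(M1 times) + min(M2 times) = 22 + 3 = 25
LB2 = min(M1 times) + sum(M2 times) = 1 + 28 = 29
Lower bound = max(LB1, LB2) = max(25, 29) = 29

29


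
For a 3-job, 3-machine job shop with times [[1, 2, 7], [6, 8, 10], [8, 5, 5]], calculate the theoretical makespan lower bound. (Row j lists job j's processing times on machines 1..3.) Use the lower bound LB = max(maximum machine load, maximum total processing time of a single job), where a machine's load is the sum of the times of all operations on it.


Machine loads:
  Machine 1: 1 + 6 + 8 = 15
  Machine 2: 2 + 8 + 5 = 15
  Machine 3: 7 + 10 + 5 = 22
Max machine load = 22
Job totals:
  Job 1: 10
  Job 2: 24
  Job 3: 18
Max job total = 24
Lower bound = max(22, 24) = 24

24


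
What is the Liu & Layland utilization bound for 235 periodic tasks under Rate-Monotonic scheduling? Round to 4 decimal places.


Compute 2^(1/235) = 1.0029539167
Subtract 1: 1.0029539167 - 1 = 0.0029539167
Multiply by n: 235 * 0.0029539167 = 0.6941704245
Round to 4 dp: 0.6942

0.6942


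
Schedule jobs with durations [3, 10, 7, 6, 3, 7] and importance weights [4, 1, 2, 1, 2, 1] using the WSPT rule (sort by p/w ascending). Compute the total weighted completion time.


Compute p/w ratios and sort ascending (WSPT): [(3, 4), (3, 2), (7, 2), (6, 1), (7, 1), (10, 1)]
Compute weighted completion times:
  Job (p=3,w=4): C=3, w*C=4*3=12
  Job (p=3,w=2): C=6, w*C=2*6=12
  Job (p=7,w=2): C=13, w*C=2*13=26
  Job (p=6,w=1): C=19, w*C=1*19=19
  Job (p=7,w=1): C=26, w*C=1*26=26
  Job (p=10,w=1): C=36, w*C=1*36=36
Total weighted completion time = 131

131


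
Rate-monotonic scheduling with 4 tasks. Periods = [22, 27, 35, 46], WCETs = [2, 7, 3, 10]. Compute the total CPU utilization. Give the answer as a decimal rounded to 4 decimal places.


Compute individual utilizations (exact fractions):
  Task 1: C/T = 2/22 = 1/11 (approx. 0.0909)
  Task 2: C/T = 7/27 (approx. 0.2593)
  Task 3: C/T = 3/35 (approx. 0.0857)
  Task 4: C/T = 10/46 = 5/23 (approx. 0.2174)
Total utilization U = 1/11 + 7/27 + 3/35 + 5/23 = 156188/239085
Rounded to 4 decimal places: U = 0.6533
RM (Liu & Layland) bound for 4 tasks = 0.756828; compare with U = 156188/239085 (approx. 0.653274)
U <= bound, so schedulable by RM sufficient condition.

0.6533


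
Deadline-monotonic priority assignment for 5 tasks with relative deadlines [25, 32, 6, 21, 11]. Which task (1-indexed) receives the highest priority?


Sort tasks by relative deadline (ascending):
  Task 3: deadline = 6
  Task 5: deadline = 11
  Task 4: deadline = 21
  Task 1: deadline = 25
  Task 2: deadline = 32
Priority order (highest first): [3, 5, 4, 1, 2]
Highest priority task = 3

3


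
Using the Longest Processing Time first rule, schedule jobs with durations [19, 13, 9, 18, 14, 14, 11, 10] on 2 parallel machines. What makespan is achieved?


Sort jobs in decreasing order (LPT): [19, 18, 14, 14, 13, 11, 10, 9]
Assign each job to the least loaded machine:
  Machine 1: jobs [19, 14, 11, 10], load = 54
  Machine 2: jobs [18, 14, 13, 9], load = 54
Makespan = max load = 54

54


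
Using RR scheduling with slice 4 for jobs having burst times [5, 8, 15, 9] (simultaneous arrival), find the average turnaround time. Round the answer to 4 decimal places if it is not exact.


Time quantum = 4
Execution trace:
  J1 runs 4 units, time = 4
  J2 runs 4 units, time = 8
  J3 runs 4 units, time = 12
  J4 runs 4 units, time = 16
  J1 runs 1 units, time = 17
  J2 runs 4 units, time = 21
  J3 runs 4 units, time = 25
  J4 runs 4 units, time = 29
  J3 runs 4 units, time = 33
  J4 runs 1 units, time = 34
  J3 runs 3 units, time = 37
Finish times: [17, 21, 37, 34]
Average turnaround = 109/4 = 27.25

27.25


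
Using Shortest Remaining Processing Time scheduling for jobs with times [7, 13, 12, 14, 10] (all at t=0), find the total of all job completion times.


Since all jobs arrive at t=0, SRPT equals SPT ordering.
SPT order: [7, 10, 12, 13, 14]
Completion times:
  Job 1: p=7, C=7
  Job 2: p=10, C=17
  Job 3: p=12, C=29
  Job 4: p=13, C=42
  Job 5: p=14, C=56
Total completion time = 7 + 17 + 29 + 42 + 56 = 151

151


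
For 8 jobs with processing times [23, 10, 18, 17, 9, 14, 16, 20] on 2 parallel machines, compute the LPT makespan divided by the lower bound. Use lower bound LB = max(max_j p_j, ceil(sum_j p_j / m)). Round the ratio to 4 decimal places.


LPT order: [23, 20, 18, 17, 16, 14, 10, 9]
Machine loads after assignment: [64, 63]
LPT makespan = 64
Lower bound = max(max_job, ceil(total/2)) = max(23, 64) = 64
Ratio = 64 / 64 = 1.0

1.0


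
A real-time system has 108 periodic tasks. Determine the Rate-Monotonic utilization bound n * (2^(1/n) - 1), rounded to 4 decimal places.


Compute 2^(1/108) = 1.0064386691
Subtract 1: 1.0064386691 - 1 = 0.0064386691
Multiply by n: 108 * 0.0064386691 = 0.6953762628
Round to 4 dp: 0.6954

0.6954


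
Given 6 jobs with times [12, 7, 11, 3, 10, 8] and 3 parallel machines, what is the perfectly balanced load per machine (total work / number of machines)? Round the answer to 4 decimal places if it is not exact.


Total processing time = 12 + 7 + 11 + 3 + 10 + 8 = 51
Number of machines = 3
Ideal balanced load = 51 / 3 = 17.0

17.0


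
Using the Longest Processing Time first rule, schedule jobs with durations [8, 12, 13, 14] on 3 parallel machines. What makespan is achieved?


Sort jobs in decreasing order (LPT): [14, 13, 12, 8]
Assign each job to the least loaded machine:
  Machine 1: jobs [14], load = 14
  Machine 2: jobs [13], load = 13
  Machine 3: jobs [12, 8], load = 20
Makespan = max load = 20

20


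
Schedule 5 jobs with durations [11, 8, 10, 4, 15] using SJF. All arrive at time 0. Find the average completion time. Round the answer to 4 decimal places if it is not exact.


SJF order (ascending): [4, 8, 10, 11, 15]
Completion times:
  Job 1: burst=4, C=4
  Job 2: burst=8, C=12
  Job 3: burst=10, C=22
  Job 4: burst=11, C=33
  Job 5: burst=15, C=48
Average completion = 119/5 = 23.8

23.8


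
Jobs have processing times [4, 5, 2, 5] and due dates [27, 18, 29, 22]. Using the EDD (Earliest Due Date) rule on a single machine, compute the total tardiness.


Sort by due date (EDD order): [(5, 18), (5, 22), (4, 27), (2, 29)]
Compute completion times and tardiness:
  Job 1: p=5, d=18, C=5, tardiness=max(0,5-18)=0
  Job 2: p=5, d=22, C=10, tardiness=max(0,10-22)=0
  Job 3: p=4, d=27, C=14, tardiness=max(0,14-27)=0
  Job 4: p=2, d=29, C=16, tardiness=max(0,16-29)=0
Total tardiness = 0

0


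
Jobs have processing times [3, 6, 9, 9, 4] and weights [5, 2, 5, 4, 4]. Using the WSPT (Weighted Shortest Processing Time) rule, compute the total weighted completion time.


Compute p/w ratios and sort ascending (WSPT): [(3, 5), (4, 4), (9, 5), (9, 4), (6, 2)]
Compute weighted completion times:
  Job (p=3,w=5): C=3, w*C=5*3=15
  Job (p=4,w=4): C=7, w*C=4*7=28
  Job (p=9,w=5): C=16, w*C=5*16=80
  Job (p=9,w=4): C=25, w*C=4*25=100
  Job (p=6,w=2): C=31, w*C=2*31=62
Total weighted completion time = 285

285


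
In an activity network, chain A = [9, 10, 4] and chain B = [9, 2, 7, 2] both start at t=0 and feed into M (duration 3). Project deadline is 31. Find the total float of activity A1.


Forward pass: ES(A1) = sum of predecessors on chain A = 0
EF = ES + duration = 0 + 9 = 9
Backward pass: LF(M) = deadline = 31; LS(M) = 31 - 3 = 28
LF(A1) = LS(M) - sum(successors on chain A) = 28 - 14 = 14
LS = LF - duration = 14 - 9 = 5
Total float = LS - ES = 5 - 0 = 5

5


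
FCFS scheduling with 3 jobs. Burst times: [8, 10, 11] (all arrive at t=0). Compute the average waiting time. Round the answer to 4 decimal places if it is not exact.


FCFS order (as given): [8, 10, 11]
Waiting times:
  Job 1: wait = 0
  Job 2: wait = 8
  Job 3: wait = 18
Sum of waiting times = 26
Average waiting time = 26/3 = 8.6667

8.6667


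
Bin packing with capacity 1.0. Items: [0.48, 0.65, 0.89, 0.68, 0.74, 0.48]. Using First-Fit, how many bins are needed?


Place items sequentially using First-Fit:
  Item 0.48 -> new Bin 1
  Item 0.65 -> new Bin 2
  Item 0.89 -> new Bin 3
  Item 0.68 -> new Bin 4
  Item 0.74 -> new Bin 5
  Item 0.48 -> Bin 1 (now 0.96)
Total bins used = 5

5


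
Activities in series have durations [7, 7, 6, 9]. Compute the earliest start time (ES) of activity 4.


Activity 4 starts after activities 1 through 3 complete.
Predecessor durations: [7, 7, 6]
ES = 7 + 7 + 6 = 20

20


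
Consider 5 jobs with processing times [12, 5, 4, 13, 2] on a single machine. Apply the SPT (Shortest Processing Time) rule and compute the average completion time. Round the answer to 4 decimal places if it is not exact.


Sort jobs by processing time (SPT order): [2, 4, 5, 12, 13]
Compute completion times sequentially:
  Job 1: processing = 2, completes at 2
  Job 2: processing = 4, completes at 6
  Job 3: processing = 5, completes at 11
  Job 4: processing = 12, completes at 23
  Job 5: processing = 13, completes at 36
Sum of completion times = 78
Average completion time = 78/5 = 15.6

15.6


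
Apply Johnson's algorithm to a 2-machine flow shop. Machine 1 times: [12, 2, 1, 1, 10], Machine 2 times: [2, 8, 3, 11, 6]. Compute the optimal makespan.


Apply Johnson's rule:
  Group 1 (a <= b): [(3, 1, 3), (4, 1, 11), (2, 2, 8)]
  Group 2 (a > b): [(5, 10, 6), (1, 12, 2)]
Optimal job order: [3, 4, 2, 5, 1]
Schedule:
  Job 3: M1 done at 1, M2 done at 4
  Job 4: M1 done at 2, M2 done at 15
  Job 2: M1 done at 4, M2 done at 23
  Job 5: M1 done at 14, M2 done at 29
  Job 1: M1 done at 26, M2 done at 31
Makespan = 31

31


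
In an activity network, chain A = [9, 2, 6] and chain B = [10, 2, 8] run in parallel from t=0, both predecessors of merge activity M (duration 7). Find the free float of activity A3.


ES(A3) = sum of predecessors on chain A = 11
EF(A3) = ES + duration = 11 + 6 = 17
Successor of A3 is M. ES(M) = max(sum(A), sum(B)) = max(17, 20) = 20
Free float = ES(successor) - EF(current) = 20 - 17 = 3

3


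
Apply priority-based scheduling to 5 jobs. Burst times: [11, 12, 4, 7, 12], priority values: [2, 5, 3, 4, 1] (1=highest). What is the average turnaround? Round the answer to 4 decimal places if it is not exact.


Sort by priority (ascending = highest first):
Order: [(1, 12), (2, 11), (3, 4), (4, 7), (5, 12)]
Completion times:
  Priority 1, burst=12, C=12
  Priority 2, burst=11, C=23
  Priority 3, burst=4, C=27
  Priority 4, burst=7, C=34
  Priority 5, burst=12, C=46
Average turnaround = 142/5 = 28.4

28.4


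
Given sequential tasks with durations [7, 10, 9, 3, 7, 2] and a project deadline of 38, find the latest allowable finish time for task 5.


LF(activity 5) = deadline - sum of successor durations
Successors: activities 6 through 6 with durations [2]
Sum of successor durations = 2
LF = 38 - 2 = 36

36


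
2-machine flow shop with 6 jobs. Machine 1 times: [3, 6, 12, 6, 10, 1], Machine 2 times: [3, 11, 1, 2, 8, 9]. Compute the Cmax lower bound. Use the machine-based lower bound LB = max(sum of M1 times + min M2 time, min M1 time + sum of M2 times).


LB1 = sum(M1 times) + min(M2 times) = 38 + 1 = 39
LB2 = min(M1 times) + sum(M2 times) = 1 + 34 = 35
Lower bound = max(LB1, LB2) = max(39, 35) = 39

39


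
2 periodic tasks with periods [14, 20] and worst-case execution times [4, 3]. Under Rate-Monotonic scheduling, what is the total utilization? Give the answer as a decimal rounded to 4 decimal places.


Compute individual utilizations (exact fractions):
  Task 1: C/T = 4/14 = 2/7 (approx. 0.2857)
  Task 2: C/T = 3/20 (approx. 0.15)
Total utilization U = 2/7 + 3/20 = 61/140
Rounded to 4 decimal places: U = 0.4357
RM (Liu & Layland) bound for 2 tasks = 0.828427; compare with U = 61/140 (approx. 0.435714)
U <= bound, so schedulable by RM sufficient condition.

0.4357


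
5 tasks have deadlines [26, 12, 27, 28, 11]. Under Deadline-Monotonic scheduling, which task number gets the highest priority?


Sort tasks by relative deadline (ascending):
  Task 5: deadline = 11
  Task 2: deadline = 12
  Task 1: deadline = 26
  Task 3: deadline = 27
  Task 4: deadline = 28
Priority order (highest first): [5, 2, 1, 3, 4]
Highest priority task = 5

5


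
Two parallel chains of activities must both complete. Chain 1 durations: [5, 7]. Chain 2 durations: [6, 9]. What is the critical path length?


Path A total = 5 + 7 = 12
Path B total = 6 + 9 = 15
Critical path = longest path = max(12, 15) = 15

15


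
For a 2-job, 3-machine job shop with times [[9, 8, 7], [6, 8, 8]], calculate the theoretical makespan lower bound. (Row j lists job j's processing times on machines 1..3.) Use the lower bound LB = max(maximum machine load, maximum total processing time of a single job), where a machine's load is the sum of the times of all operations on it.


Machine loads:
  Machine 1: 9 + 6 = 15
  Machine 2: 8 + 8 = 16
  Machine 3: 7 + 8 = 15
Max machine load = 16
Job totals:
  Job 1: 24
  Job 2: 22
Max job total = 24
Lower bound = max(16, 24) = 24

24


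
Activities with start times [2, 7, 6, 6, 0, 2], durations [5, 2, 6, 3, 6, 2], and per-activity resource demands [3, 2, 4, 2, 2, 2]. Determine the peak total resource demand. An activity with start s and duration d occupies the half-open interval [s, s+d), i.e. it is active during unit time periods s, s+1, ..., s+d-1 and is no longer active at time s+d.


Each activity i is active on [start_i, start_i + duration_i).
Compute total resource usage per time slot:
  t=0: active resources = [2], total = 2
  t=1: active resources = [2], total = 2
  t=2: active resources = [3, 2, 2], total = 7
  t=3: active resources = [3, 2, 2], total = 7
  t=4: active resources = [3, 2], total = 5
  t=5: active resources = [3, 2], total = 5
  t=6: active resources = [3, 4, 2], total = 9
  t=7: active resources = [2, 4, 2], total = 8
  t=8: active resources = [2, 4, 2], total = 8
  t=9: active resources = [4], total = 4
  t=10: active resources = [4], total = 4
  t=11: active resources = [4], total = 4
Peak resource demand = 9

9


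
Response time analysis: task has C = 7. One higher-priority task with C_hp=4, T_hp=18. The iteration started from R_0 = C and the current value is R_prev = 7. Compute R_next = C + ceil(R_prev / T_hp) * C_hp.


R_next = C + ceil(R_prev / T_hp) * C_hp
ceil(7 / 18) = ceil(0.3889) = 1
Interference = 1 * 4 = 4
R_next = 7 + 4 = 11

11


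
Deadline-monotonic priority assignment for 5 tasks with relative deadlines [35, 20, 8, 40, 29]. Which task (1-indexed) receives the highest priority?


Sort tasks by relative deadline (ascending):
  Task 3: deadline = 8
  Task 2: deadline = 20
  Task 5: deadline = 29
  Task 1: deadline = 35
  Task 4: deadline = 40
Priority order (highest first): [3, 2, 5, 1, 4]
Highest priority task = 3

3


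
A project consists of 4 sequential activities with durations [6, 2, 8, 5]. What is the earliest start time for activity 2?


Activity 2 starts after activities 1 through 1 complete.
Predecessor durations: [6]
ES = 6 = 6

6


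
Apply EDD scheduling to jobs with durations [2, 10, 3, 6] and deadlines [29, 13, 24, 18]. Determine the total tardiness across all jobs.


Sort by due date (EDD order): [(10, 13), (6, 18), (3, 24), (2, 29)]
Compute completion times and tardiness:
  Job 1: p=10, d=13, C=10, tardiness=max(0,10-13)=0
  Job 2: p=6, d=18, C=16, tardiness=max(0,16-18)=0
  Job 3: p=3, d=24, C=19, tardiness=max(0,19-24)=0
  Job 4: p=2, d=29, C=21, tardiness=max(0,21-29)=0
Total tardiness = 0

0


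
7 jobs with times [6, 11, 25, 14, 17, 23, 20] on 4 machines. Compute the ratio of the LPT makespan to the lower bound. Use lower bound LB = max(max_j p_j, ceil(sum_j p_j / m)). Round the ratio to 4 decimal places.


LPT order: [25, 23, 20, 17, 14, 11, 6]
Machine loads after assignment: [25, 29, 31, 31]
LPT makespan = 31
Lower bound = max(max_job, ceil(total/4)) = max(25, 29) = 29
Ratio = 31 / 29 = 1.069

1.069


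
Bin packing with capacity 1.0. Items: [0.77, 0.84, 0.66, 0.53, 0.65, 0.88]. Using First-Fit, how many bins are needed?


Place items sequentially using First-Fit:
  Item 0.77 -> new Bin 1
  Item 0.84 -> new Bin 2
  Item 0.66 -> new Bin 3
  Item 0.53 -> new Bin 4
  Item 0.65 -> new Bin 5
  Item 0.88 -> new Bin 6
Total bins used = 6

6


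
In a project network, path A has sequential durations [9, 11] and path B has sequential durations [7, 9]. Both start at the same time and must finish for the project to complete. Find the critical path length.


Path A total = 9 + 11 = 20
Path B total = 7 + 9 = 16
Critical path = longest path = max(20, 16) = 20

20


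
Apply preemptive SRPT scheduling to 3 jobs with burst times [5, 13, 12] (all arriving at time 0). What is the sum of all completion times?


Since all jobs arrive at t=0, SRPT equals SPT ordering.
SPT order: [5, 12, 13]
Completion times:
  Job 1: p=5, C=5
  Job 2: p=12, C=17
  Job 3: p=13, C=30
Total completion time = 5 + 17 + 30 = 52

52


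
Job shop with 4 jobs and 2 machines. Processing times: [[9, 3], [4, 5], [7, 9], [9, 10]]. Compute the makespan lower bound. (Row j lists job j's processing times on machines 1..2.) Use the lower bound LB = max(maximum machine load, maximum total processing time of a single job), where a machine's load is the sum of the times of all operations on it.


Machine loads:
  Machine 1: 9 + 4 + 7 + 9 = 29
  Machine 2: 3 + 5 + 9 + 10 = 27
Max machine load = 29
Job totals:
  Job 1: 12
  Job 2: 9
  Job 3: 16
  Job 4: 19
Max job total = 19
Lower bound = max(29, 19) = 29

29


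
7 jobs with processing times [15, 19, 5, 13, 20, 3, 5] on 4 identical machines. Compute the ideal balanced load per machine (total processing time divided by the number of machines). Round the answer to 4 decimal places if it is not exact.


Total processing time = 15 + 19 + 5 + 13 + 20 + 3 + 5 = 80
Number of machines = 4
Ideal balanced load = 80 / 4 = 20.0

20.0


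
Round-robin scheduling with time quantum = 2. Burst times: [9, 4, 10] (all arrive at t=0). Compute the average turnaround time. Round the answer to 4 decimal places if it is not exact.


Time quantum = 2
Execution trace:
  J1 runs 2 units, time = 2
  J2 runs 2 units, time = 4
  J3 runs 2 units, time = 6
  J1 runs 2 units, time = 8
  J2 runs 2 units, time = 10
  J3 runs 2 units, time = 12
  J1 runs 2 units, time = 14
  J3 runs 2 units, time = 16
  J1 runs 2 units, time = 18
  J3 runs 2 units, time = 20
  J1 runs 1 units, time = 21
  J3 runs 2 units, time = 23
Finish times: [21, 10, 23]
Average turnaround = 54/3 = 18.0

18.0


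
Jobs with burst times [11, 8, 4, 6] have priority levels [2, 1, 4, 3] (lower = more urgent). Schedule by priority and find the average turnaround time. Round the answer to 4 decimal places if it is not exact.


Sort by priority (ascending = highest first):
Order: [(1, 8), (2, 11), (3, 6), (4, 4)]
Completion times:
  Priority 1, burst=8, C=8
  Priority 2, burst=11, C=19
  Priority 3, burst=6, C=25
  Priority 4, burst=4, C=29
Average turnaround = 81/4 = 20.25

20.25


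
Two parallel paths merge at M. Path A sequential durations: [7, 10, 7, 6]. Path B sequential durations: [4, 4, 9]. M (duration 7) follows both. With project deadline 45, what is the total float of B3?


Forward pass: ES(B3) = sum of predecessors on chain B = 8
EF = ES + duration = 8 + 9 = 17
Backward pass: LF(M) = deadline = 45; LS(M) = 45 - 7 = 38
LF(B3) = LS(M) - sum(successors on chain B) = 38 - 0 = 38
LS = LF - duration = 38 - 9 = 29
Total float = LS - ES = 29 - 8 = 21

21


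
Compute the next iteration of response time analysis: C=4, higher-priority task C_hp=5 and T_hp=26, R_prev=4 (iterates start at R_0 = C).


R_next = C + ceil(R_prev / T_hp) * C_hp
ceil(4 / 26) = ceil(0.1538) = 1
Interference = 1 * 5 = 5
R_next = 4 + 5 = 9

9


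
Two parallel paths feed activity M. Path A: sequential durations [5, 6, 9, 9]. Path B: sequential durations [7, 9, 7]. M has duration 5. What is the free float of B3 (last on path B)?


ES(B3) = sum of predecessors on chain B = 16
EF(B3) = ES + duration = 16 + 7 = 23
Successor of B3 is M. ES(M) = max(sum(A), sum(B)) = max(29, 23) = 29
Free float = ES(successor) - EF(current) = 29 - 23 = 6

6


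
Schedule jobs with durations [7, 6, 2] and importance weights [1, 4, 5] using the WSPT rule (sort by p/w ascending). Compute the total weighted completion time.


Compute p/w ratios and sort ascending (WSPT): [(2, 5), (6, 4), (7, 1)]
Compute weighted completion times:
  Job (p=2,w=5): C=2, w*C=5*2=10
  Job (p=6,w=4): C=8, w*C=4*8=32
  Job (p=7,w=1): C=15, w*C=1*15=15
Total weighted completion time = 57

57


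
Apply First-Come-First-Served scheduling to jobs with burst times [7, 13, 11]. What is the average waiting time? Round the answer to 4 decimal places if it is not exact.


FCFS order (as given): [7, 13, 11]
Waiting times:
  Job 1: wait = 0
  Job 2: wait = 7
  Job 3: wait = 20
Sum of waiting times = 27
Average waiting time = 27/3 = 9.0

9.0


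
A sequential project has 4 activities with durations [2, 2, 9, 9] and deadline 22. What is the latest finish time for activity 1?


LF(activity 1) = deadline - sum of successor durations
Successors: activities 2 through 4 with durations [2, 9, 9]
Sum of successor durations = 20
LF = 22 - 20 = 2

2


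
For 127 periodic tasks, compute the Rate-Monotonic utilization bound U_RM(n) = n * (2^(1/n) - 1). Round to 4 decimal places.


Compute 2^(1/127) = 1.0054727730
Subtract 1: 1.0054727730 - 1 = 0.0054727730
Multiply by n: 127 * 0.0054727730 = 0.6950421710
Round to 4 dp: 0.6950

0.6950


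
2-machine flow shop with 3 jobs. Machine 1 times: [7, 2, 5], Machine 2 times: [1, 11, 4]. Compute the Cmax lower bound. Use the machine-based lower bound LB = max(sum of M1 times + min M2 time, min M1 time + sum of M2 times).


LB1 = sum(M1 times) + min(M2 times) = 14 + 1 = 15
LB2 = min(M1 times) + sum(M2 times) = 2 + 16 = 18
Lower bound = max(LB1, LB2) = max(15, 18) = 18

18


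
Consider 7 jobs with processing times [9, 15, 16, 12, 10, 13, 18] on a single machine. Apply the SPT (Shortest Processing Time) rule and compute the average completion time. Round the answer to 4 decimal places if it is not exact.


Sort jobs by processing time (SPT order): [9, 10, 12, 13, 15, 16, 18]
Compute completion times sequentially:
  Job 1: processing = 9, completes at 9
  Job 2: processing = 10, completes at 19
  Job 3: processing = 12, completes at 31
  Job 4: processing = 13, completes at 44
  Job 5: processing = 15, completes at 59
  Job 6: processing = 16, completes at 75
  Job 7: processing = 18, completes at 93
Sum of completion times = 330
Average completion time = 330/7 = 47.1429

47.1429


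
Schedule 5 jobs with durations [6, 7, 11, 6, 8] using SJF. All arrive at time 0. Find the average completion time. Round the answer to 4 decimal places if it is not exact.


SJF order (ascending): [6, 6, 7, 8, 11]
Completion times:
  Job 1: burst=6, C=6
  Job 2: burst=6, C=12
  Job 3: burst=7, C=19
  Job 4: burst=8, C=27
  Job 5: burst=11, C=38
Average completion = 102/5 = 20.4

20.4


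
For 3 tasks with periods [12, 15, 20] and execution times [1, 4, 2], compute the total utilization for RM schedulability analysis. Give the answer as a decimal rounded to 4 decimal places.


Compute individual utilizations (exact fractions):
  Task 1: C/T = 1/12 (approx. 0.0833)
  Task 2: C/T = 4/15 (approx. 0.2667)
  Task 3: C/T = 2/20 = 1/10 (approx. 0.1)
Total utilization U = 1/12 + 4/15 + 1/10 = 9/20
Rounded to 4 decimal places: U = 0.4500
RM (Liu & Layland) bound for 3 tasks = 0.779763; compare with U = 9/20 (approx. 0.450000)
U <= bound, so schedulable by RM sufficient condition.

0.4500


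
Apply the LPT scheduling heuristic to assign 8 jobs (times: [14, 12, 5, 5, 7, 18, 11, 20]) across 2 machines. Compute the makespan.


Sort jobs in decreasing order (LPT): [20, 18, 14, 12, 11, 7, 5, 5]
Assign each job to the least loaded machine:
  Machine 1: jobs [20, 12, 11, 5], load = 48
  Machine 2: jobs [18, 14, 7, 5], load = 44
Makespan = max load = 48

48


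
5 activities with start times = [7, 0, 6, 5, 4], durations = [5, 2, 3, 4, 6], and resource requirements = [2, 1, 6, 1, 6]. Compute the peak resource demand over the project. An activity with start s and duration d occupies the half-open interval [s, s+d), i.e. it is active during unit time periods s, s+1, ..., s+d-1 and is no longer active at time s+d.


Each activity i is active on [start_i, start_i + duration_i).
Compute total resource usage per time slot:
  t=0: active resources = [1], total = 1
  t=1: active resources = [1], total = 1
  t=2: active resources = [], total = 0
  t=3: active resources = [], total = 0
  t=4: active resources = [6], total = 6
  t=5: active resources = [1, 6], total = 7
  t=6: active resources = [6, 1, 6], total = 13
  t=7: active resources = [2, 6, 1, 6], total = 15
  t=8: active resources = [2, 6, 1, 6], total = 15
  t=9: active resources = [2, 6], total = 8
  t=10: active resources = [2], total = 2
  t=11: active resources = [2], total = 2
Peak resource demand = 15

15


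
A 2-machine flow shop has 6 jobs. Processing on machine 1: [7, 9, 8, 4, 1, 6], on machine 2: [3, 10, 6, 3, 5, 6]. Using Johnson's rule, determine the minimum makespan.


Apply Johnson's rule:
  Group 1 (a <= b): [(5, 1, 5), (6, 6, 6), (2, 9, 10)]
  Group 2 (a > b): [(3, 8, 6), (1, 7, 3), (4, 4, 3)]
Optimal job order: [5, 6, 2, 3, 1, 4]
Schedule:
  Job 5: M1 done at 1, M2 done at 6
  Job 6: M1 done at 7, M2 done at 13
  Job 2: M1 done at 16, M2 done at 26
  Job 3: M1 done at 24, M2 done at 32
  Job 1: M1 done at 31, M2 done at 35
  Job 4: M1 done at 35, M2 done at 38
Makespan = 38

38


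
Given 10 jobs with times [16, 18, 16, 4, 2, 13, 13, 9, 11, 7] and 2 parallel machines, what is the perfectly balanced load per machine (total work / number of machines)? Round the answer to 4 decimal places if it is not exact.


Total processing time = 16 + 18 + 16 + 4 + 2 + 13 + 13 + 9 + 11 + 7 = 109
Number of machines = 2
Ideal balanced load = 109 / 2 = 54.5

54.5


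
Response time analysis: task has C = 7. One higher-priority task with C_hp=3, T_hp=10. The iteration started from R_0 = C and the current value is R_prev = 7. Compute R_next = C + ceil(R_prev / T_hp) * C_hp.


R_next = C + ceil(R_prev / T_hp) * C_hp
ceil(7 / 10) = ceil(0.7) = 1
Interference = 1 * 3 = 3
R_next = 7 + 3 = 10

10


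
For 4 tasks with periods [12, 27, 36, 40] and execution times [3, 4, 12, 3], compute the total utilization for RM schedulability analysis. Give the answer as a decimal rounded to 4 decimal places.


Compute individual utilizations (exact fractions):
  Task 1: C/T = 3/12 = 1/4 (approx. 0.25)
  Task 2: C/T = 4/27 (approx. 0.1481)
  Task 3: C/T = 12/36 = 1/3 (approx. 0.3333)
  Task 4: C/T = 3/40 (approx. 0.075)
Total utilization U = 1/4 + 4/27 + 1/3 + 3/40 = 871/1080
Rounded to 4 decimal places: U = 0.8065
RM (Liu & Layland) bound for 4 tasks = 0.756828; compare with U = 871/1080 (approx. 0.806481)
bound < U <= 1, so the RM sufficient condition is not met (inconclusive; an exact test such as response-time analysis is needed).

0.8065


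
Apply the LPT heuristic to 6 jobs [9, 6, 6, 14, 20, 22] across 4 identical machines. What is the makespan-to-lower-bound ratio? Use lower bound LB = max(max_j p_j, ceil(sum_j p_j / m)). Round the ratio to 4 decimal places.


LPT order: [22, 20, 14, 9, 6, 6]
Machine loads after assignment: [22, 20, 20, 15]
LPT makespan = 22
Lower bound = max(max_job, ceil(total/4)) = max(22, 20) = 22
Ratio = 22 / 22 = 1.0

1.0


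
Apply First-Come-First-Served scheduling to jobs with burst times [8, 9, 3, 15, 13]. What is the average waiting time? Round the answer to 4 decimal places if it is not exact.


FCFS order (as given): [8, 9, 3, 15, 13]
Waiting times:
  Job 1: wait = 0
  Job 2: wait = 8
  Job 3: wait = 17
  Job 4: wait = 20
  Job 5: wait = 35
Sum of waiting times = 80
Average waiting time = 80/5 = 16.0

16.0


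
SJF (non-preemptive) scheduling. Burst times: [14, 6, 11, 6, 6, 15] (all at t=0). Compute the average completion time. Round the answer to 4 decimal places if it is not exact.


SJF order (ascending): [6, 6, 6, 11, 14, 15]
Completion times:
  Job 1: burst=6, C=6
  Job 2: burst=6, C=12
  Job 3: burst=6, C=18
  Job 4: burst=11, C=29
  Job 5: burst=14, C=43
  Job 6: burst=15, C=58
Average completion = 166/6 = 27.6667

27.6667


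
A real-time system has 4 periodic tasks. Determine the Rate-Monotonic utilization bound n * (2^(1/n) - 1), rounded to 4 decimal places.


Compute 2^(1/4) = 1.1892071150
Subtract 1: 1.1892071150 - 1 = 0.1892071150
Multiply by n: 4 * 0.1892071150 = 0.7568284600
Round to 4 dp: 0.7568

0.7568


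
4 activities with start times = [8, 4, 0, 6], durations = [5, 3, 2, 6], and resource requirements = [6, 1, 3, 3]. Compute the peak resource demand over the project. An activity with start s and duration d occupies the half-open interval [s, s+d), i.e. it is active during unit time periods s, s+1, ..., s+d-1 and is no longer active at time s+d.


Each activity i is active on [start_i, start_i + duration_i).
Compute total resource usage per time slot:
  t=0: active resources = [3], total = 3
  t=1: active resources = [3], total = 3
  t=2: active resources = [], total = 0
  t=3: active resources = [], total = 0
  t=4: active resources = [1], total = 1
  t=5: active resources = [1], total = 1
  t=6: active resources = [1, 3], total = 4
  t=7: active resources = [3], total = 3
  t=8: active resources = [6, 3], total = 9
  t=9: active resources = [6, 3], total = 9
  t=10: active resources = [6, 3], total = 9
  t=11: active resources = [6, 3], total = 9
  t=12: active resources = [6], total = 6
Peak resource demand = 9

9


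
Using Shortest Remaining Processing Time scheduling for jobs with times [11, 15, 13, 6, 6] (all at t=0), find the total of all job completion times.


Since all jobs arrive at t=0, SRPT equals SPT ordering.
SPT order: [6, 6, 11, 13, 15]
Completion times:
  Job 1: p=6, C=6
  Job 2: p=6, C=12
  Job 3: p=11, C=23
  Job 4: p=13, C=36
  Job 5: p=15, C=51
Total completion time = 6 + 12 + 23 + 36 + 51 = 128

128


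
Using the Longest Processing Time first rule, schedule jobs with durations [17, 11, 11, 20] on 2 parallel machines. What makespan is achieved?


Sort jobs in decreasing order (LPT): [20, 17, 11, 11]
Assign each job to the least loaded machine:
  Machine 1: jobs [20, 11], load = 31
  Machine 2: jobs [17, 11], load = 28
Makespan = max load = 31

31


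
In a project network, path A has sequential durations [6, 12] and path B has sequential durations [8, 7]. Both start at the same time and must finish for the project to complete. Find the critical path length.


Path A total = 6 + 12 = 18
Path B total = 8 + 7 = 15
Critical path = longest path = max(18, 15) = 18

18


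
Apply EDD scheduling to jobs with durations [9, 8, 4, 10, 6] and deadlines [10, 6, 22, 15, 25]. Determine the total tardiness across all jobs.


Sort by due date (EDD order): [(8, 6), (9, 10), (10, 15), (4, 22), (6, 25)]
Compute completion times and tardiness:
  Job 1: p=8, d=6, C=8, tardiness=max(0,8-6)=2
  Job 2: p=9, d=10, C=17, tardiness=max(0,17-10)=7
  Job 3: p=10, d=15, C=27, tardiness=max(0,27-15)=12
  Job 4: p=4, d=22, C=31, tardiness=max(0,31-22)=9
  Job 5: p=6, d=25, C=37, tardiness=max(0,37-25)=12
Total tardiness = 42

42


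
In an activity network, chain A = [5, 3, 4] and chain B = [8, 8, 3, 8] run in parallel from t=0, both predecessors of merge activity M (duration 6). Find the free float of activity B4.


ES(B4) = sum of predecessors on chain B = 19
EF(B4) = ES + duration = 19 + 8 = 27
Successor of B4 is M. ES(M) = max(sum(A), sum(B)) = max(12, 27) = 27
Free float = ES(successor) - EF(current) = 27 - 27 = 0

0


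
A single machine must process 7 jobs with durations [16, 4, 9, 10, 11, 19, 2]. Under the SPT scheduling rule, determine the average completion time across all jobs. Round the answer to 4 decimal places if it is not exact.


Sort jobs by processing time (SPT order): [2, 4, 9, 10, 11, 16, 19]
Compute completion times sequentially:
  Job 1: processing = 2, completes at 2
  Job 2: processing = 4, completes at 6
  Job 3: processing = 9, completes at 15
  Job 4: processing = 10, completes at 25
  Job 5: processing = 11, completes at 36
  Job 6: processing = 16, completes at 52
  Job 7: processing = 19, completes at 71
Sum of completion times = 207
Average completion time = 207/7 = 29.5714

29.5714


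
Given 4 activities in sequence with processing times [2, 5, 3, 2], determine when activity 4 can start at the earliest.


Activity 4 starts after activities 1 through 3 complete.
Predecessor durations: [2, 5, 3]
ES = 2 + 5 + 3 = 10

10


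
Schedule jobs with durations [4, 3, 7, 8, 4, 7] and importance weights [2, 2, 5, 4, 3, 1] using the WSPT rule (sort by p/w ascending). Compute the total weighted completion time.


Compute p/w ratios and sort ascending (WSPT): [(4, 3), (7, 5), (3, 2), (4, 2), (8, 4), (7, 1)]
Compute weighted completion times:
  Job (p=4,w=3): C=4, w*C=3*4=12
  Job (p=7,w=5): C=11, w*C=5*11=55
  Job (p=3,w=2): C=14, w*C=2*14=28
  Job (p=4,w=2): C=18, w*C=2*18=36
  Job (p=8,w=4): C=26, w*C=4*26=104
  Job (p=7,w=1): C=33, w*C=1*33=33
Total weighted completion time = 268

268


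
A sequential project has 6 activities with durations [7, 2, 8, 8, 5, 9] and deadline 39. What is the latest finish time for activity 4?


LF(activity 4) = deadline - sum of successor durations
Successors: activities 5 through 6 with durations [5, 9]
Sum of successor durations = 14
LF = 39 - 14 = 25

25


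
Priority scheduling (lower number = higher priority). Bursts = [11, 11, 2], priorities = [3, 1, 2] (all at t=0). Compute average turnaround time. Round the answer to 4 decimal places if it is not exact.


Sort by priority (ascending = highest first):
Order: [(1, 11), (2, 2), (3, 11)]
Completion times:
  Priority 1, burst=11, C=11
  Priority 2, burst=2, C=13
  Priority 3, burst=11, C=24
Average turnaround = 48/3 = 16.0

16.0


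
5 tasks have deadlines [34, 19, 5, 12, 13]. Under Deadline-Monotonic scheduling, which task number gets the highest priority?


Sort tasks by relative deadline (ascending):
  Task 3: deadline = 5
  Task 4: deadline = 12
  Task 5: deadline = 13
  Task 2: deadline = 19
  Task 1: deadline = 34
Priority order (highest first): [3, 4, 5, 2, 1]
Highest priority task = 3

3


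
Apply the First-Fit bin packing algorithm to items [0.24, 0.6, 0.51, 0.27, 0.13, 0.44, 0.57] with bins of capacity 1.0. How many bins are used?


Place items sequentially using First-Fit:
  Item 0.24 -> new Bin 1
  Item 0.6 -> Bin 1 (now 0.84)
  Item 0.51 -> new Bin 2
  Item 0.27 -> Bin 2 (now 0.78)
  Item 0.13 -> Bin 1 (now 0.97)
  Item 0.44 -> new Bin 3
  Item 0.57 -> new Bin 4
Total bins used = 4

4


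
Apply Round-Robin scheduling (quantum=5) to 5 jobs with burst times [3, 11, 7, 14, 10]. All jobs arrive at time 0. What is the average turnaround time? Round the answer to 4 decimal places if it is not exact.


Time quantum = 5
Execution trace:
  J1 runs 3 units, time = 3
  J2 runs 5 units, time = 8
  J3 runs 5 units, time = 13
  J4 runs 5 units, time = 18
  J5 runs 5 units, time = 23
  J2 runs 5 units, time = 28
  J3 runs 2 units, time = 30
  J4 runs 5 units, time = 35
  J5 runs 5 units, time = 40
  J2 runs 1 units, time = 41
  J4 runs 4 units, time = 45
Finish times: [3, 41, 30, 45, 40]
Average turnaround = 159/5 = 31.8

31.8


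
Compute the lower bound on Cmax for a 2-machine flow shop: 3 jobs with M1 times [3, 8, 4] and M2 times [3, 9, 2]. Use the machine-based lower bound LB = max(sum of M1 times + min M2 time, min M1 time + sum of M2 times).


LB1 = sum(M1 times) + min(M2 times) = 15 + 2 = 17
LB2 = min(M1 times) + sum(M2 times) = 3 + 14 = 17
Lower bound = max(LB1, LB2) = max(17, 17) = 17

17


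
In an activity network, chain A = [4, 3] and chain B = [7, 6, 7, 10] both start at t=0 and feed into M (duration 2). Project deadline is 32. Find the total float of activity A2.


Forward pass: ES(A2) = sum of predecessors on chain A = 4
EF = ES + duration = 4 + 3 = 7
Backward pass: LF(M) = deadline = 32; LS(M) = 32 - 2 = 30
LF(A2) = LS(M) - sum(successors on chain A) = 30 - 0 = 30
LS = LF - duration = 30 - 3 = 27
Total float = LS - ES = 27 - 4 = 23

23


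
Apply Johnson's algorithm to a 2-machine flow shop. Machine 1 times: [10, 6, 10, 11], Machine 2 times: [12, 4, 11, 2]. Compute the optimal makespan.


Apply Johnson's rule:
  Group 1 (a <= b): [(1, 10, 12), (3, 10, 11)]
  Group 2 (a > b): [(2, 6, 4), (4, 11, 2)]
Optimal job order: [1, 3, 2, 4]
Schedule:
  Job 1: M1 done at 10, M2 done at 22
  Job 3: M1 done at 20, M2 done at 33
  Job 2: M1 done at 26, M2 done at 37
  Job 4: M1 done at 37, M2 done at 39
Makespan = 39

39


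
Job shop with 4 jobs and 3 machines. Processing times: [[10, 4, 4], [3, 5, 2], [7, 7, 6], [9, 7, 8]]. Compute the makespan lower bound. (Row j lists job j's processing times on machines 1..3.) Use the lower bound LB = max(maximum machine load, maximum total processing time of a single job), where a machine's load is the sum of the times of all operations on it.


Machine loads:
  Machine 1: 10 + 3 + 7 + 9 = 29
  Machine 2: 4 + 5 + 7 + 7 = 23
  Machine 3: 4 + 2 + 6 + 8 = 20
Max machine load = 29
Job totals:
  Job 1: 18
  Job 2: 10
  Job 3: 20
  Job 4: 24
Max job total = 24
Lower bound = max(29, 24) = 29

29


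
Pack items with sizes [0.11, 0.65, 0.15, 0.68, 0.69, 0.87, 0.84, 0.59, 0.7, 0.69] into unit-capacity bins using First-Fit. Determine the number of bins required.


Place items sequentially using First-Fit:
  Item 0.11 -> new Bin 1
  Item 0.65 -> Bin 1 (now 0.76)
  Item 0.15 -> Bin 1 (now 0.91)
  Item 0.68 -> new Bin 2
  Item 0.69 -> new Bin 3
  Item 0.87 -> new Bin 4
  Item 0.84 -> new Bin 5
  Item 0.59 -> new Bin 6
  Item 0.7 -> new Bin 7
  Item 0.69 -> new Bin 8
Total bins used = 8

8


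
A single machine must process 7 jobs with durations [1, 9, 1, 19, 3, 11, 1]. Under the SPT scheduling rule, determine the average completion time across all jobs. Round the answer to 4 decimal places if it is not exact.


Sort jobs by processing time (SPT order): [1, 1, 1, 3, 9, 11, 19]
Compute completion times sequentially:
  Job 1: processing = 1, completes at 1
  Job 2: processing = 1, completes at 2
  Job 3: processing = 1, completes at 3
  Job 4: processing = 3, completes at 6
  Job 5: processing = 9, completes at 15
  Job 6: processing = 11, completes at 26
  Job 7: processing = 19, completes at 45
Sum of completion times = 98
Average completion time = 98/7 = 14.0

14.0


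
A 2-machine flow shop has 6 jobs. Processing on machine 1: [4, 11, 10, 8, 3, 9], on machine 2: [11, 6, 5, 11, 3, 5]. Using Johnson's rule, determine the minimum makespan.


Apply Johnson's rule:
  Group 1 (a <= b): [(5, 3, 3), (1, 4, 11), (4, 8, 11)]
  Group 2 (a > b): [(2, 11, 6), (3, 10, 5), (6, 9, 5)]
Optimal job order: [5, 1, 4, 2, 3, 6]
Schedule:
  Job 5: M1 done at 3, M2 done at 6
  Job 1: M1 done at 7, M2 done at 18
  Job 4: M1 done at 15, M2 done at 29
  Job 2: M1 done at 26, M2 done at 35
  Job 3: M1 done at 36, M2 done at 41
  Job 6: M1 done at 45, M2 done at 50
Makespan = 50

50


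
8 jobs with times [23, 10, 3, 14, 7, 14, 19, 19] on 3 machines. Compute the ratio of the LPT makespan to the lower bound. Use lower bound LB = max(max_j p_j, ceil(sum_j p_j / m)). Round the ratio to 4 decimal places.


LPT order: [23, 19, 19, 14, 14, 10, 7, 3]
Machine loads after assignment: [40, 36, 33]
LPT makespan = 40
Lower bound = max(max_job, ceil(total/3)) = max(23, 37) = 37
Ratio = 40 / 37 = 1.0811

1.0811
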